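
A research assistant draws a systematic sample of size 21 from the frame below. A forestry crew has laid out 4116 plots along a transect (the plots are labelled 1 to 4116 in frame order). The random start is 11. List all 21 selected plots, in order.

k = N/n = 4116/21 = 196
plot 1: 11
plot 2: 11 + 196 = 207
plot 3: 207 + 196 = 403
plot 4: 403 + 196 = 599
plot 5: 599 + 196 = 795
plot 6: 795 + 196 = 991
plot 7: 991 + 196 = 1187
plot 8: 1187 + 196 = 1383
plot 9: 1383 + 196 = 1579
plot 10: 1579 + 196 = 1775
plot 11: 1775 + 196 = 1971
plot 12: 1971 + 196 = 2167
plot 13: 2167 + 196 = 2363
plot 14: 2363 + 196 = 2559
plot 15: 2559 + 196 = 2755
plot 16: 2755 + 196 = 2951
plot 17: 2951 + 196 = 3147
plot 18: 3147 + 196 = 3343
plot 19: 3343 + 196 = 3539
plot 20: 3539 + 196 = 3735
plot 21: 3735 + 196 = 3931

11, 207, 403, 599, 795, 991, 1187, 1383, 1579, 1775, 1971, 2167, 2363, 2559, 2755, 2951, 3147, 3343, 3539, 3735, 3931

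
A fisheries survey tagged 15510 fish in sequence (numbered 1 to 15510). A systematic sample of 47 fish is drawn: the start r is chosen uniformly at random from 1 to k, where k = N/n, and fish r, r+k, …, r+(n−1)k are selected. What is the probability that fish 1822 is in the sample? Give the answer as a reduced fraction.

k = 15510/47 = 330.
Fish 1822 is selected iff r ≡ 1822 (mod 330); exactly one such r in {1,…,330}.
Inclusion probability = 1/330.

1/330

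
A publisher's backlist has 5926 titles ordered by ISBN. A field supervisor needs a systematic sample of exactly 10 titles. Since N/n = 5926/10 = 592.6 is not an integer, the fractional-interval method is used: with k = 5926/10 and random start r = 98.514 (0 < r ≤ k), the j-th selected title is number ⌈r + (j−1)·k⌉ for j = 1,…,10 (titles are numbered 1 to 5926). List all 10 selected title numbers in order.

j=1: r + 0k = 98.514 → ⌈·⌉ = 99
j=2: r + 1k = 691.114 → ⌈·⌉ = 692
j=3: r + 2k = 1283.714 → ⌈·⌉ = 1284
j=4: r + 3k = 1876.314 → ⌈·⌉ = 1877
j=5: r + 4k = 2468.914 → ⌈·⌉ = 2469
j=6: r + 5k = 3061.514 → ⌈·⌉ = 3062
j=7: r + 6k = 3654.114 → ⌈·⌉ = 3655
j=8: r + 7k = 4246.714 → ⌈·⌉ = 4247
j=9: r + 8k = 4839.314 → ⌈·⌉ = 4840
j=10: r + 9k = 5431.914 → ⌈·⌉ = 5432

99, 692, 1284, 1877, 2469, 3062, 3655, 4247, 4840, 5432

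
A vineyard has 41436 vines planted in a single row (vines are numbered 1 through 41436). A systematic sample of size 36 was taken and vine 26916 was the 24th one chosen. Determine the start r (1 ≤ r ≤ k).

443

k = 41436/36 = 1151
r = 26916 − (24−1)×1151 = 26916 − 26473 = 443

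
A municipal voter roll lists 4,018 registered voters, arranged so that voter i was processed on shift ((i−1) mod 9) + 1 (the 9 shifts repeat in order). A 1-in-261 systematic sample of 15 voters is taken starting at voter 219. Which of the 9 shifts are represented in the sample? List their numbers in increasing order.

3

Consecutive selections differ by k = 261, so their shift numbers differ by 261 mod 9 = 0.
gcd(261, 9) = 9, so the sample visits 9/9 = 1 distinct residues mod 9.
Start 219 is shift 3; the shifts hit are 3.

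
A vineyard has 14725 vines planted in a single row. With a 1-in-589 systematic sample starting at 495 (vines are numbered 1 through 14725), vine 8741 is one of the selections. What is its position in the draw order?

k = 589
position = (8741 − 495)/589 + 1 = 8246/589 + 1 = 14 + 1 = 15

15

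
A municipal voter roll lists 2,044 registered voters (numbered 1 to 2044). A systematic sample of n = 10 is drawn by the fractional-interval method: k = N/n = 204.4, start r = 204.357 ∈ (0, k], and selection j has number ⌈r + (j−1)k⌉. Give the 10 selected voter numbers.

205, 409, 614, 818, 1022, 1227, 1431, 1636, 1840, 2044

j=1: r + 0k = 204.357 → ⌈·⌉ = 205
j=2: r + 1k = 408.757 → ⌈·⌉ = 409
j=3: r + 2k = 613.157 → ⌈·⌉ = 614
j=4: r + 3k = 817.557 → ⌈·⌉ = 818
j=5: r + 4k = 1021.957 → ⌈·⌉ = 1022
j=6: r + 5k = 1226.357 → ⌈·⌉ = 1227
j=7: r + 6k = 1430.757 → ⌈·⌉ = 1431
j=8: r + 7k = 1635.157 → ⌈·⌉ = 1636
j=9: r + 8k = 1839.557 → ⌈·⌉ = 1840
j=10: r + 9k = 2043.957 → ⌈·⌉ = 2044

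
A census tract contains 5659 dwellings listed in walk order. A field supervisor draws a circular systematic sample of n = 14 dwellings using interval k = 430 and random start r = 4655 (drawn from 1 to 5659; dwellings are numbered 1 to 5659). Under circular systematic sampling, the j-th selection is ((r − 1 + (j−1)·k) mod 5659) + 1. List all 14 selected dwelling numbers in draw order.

4655, 5085, 5515, 286, 716, 1146, 1576, 2006, 2436, 2866, 3296, 3726, 4156, 4586

Selection 1: 4655
Selection 2: 4655 + 430 = 5085
Selection 3: 5085 + 430 = 5515
Selection 4: 5515 + 430 = 5945 → 5945 − 5659 = 286
Selection 5: 286 + 430 = 716
Selection 6: 716 + 430 = 1146
Selection 7: 1146 + 430 = 1576
Selection 8: 1576 + 430 = 2006
Selection 9: 2006 + 430 = 2436
Selection 10: 2436 + 430 = 2866
Selection 11: 2866 + 430 = 3296
Selection 12: 3296 + 430 = 3726
Selection 13: 3726 + 430 = 4156
Selection 14: 4156 + 430 = 4586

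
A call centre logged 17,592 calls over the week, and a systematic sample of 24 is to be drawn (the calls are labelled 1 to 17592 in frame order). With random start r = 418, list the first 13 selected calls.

418, 1151, 1884, 2617, 3350, 4083, 4816, 5549, 6282, 7015, 7748, 8481, 9214

k = N/n = 17592/24 = 733
call 1: 418
call 2: 418 + 733 = 1151
call 3: 1151 + 733 = 1884
call 4: 1884 + 733 = 2617
call 5: 2617 + 733 = 3350
call 6: 3350 + 733 = 4083
call 7: 4083 + 733 = 4816
call 8: 4816 + 733 = 5549
call 9: 5549 + 733 = 6282
call 10: 6282 + 733 = 7015
call 11: 7015 + 733 = 7748
call 12: 7748 + 733 = 8481
call 13: 8481 + 733 = 9214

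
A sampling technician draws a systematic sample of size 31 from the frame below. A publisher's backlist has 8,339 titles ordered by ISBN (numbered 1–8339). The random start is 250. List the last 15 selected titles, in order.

k = N/n = 8339/31 = 269
17th selection = 250 + 16×269 = 4554
18th: 4554 + 269 = 4823
19th: 4823 + 269 = 5092
20th: 5092 + 269 = 5361
21st: 5361 + 269 = 5630
22nd: 5630 + 269 = 5899
23rd: 5899 + 269 = 6168
24th: 6168 + 269 = 6437
25th: 6437 + 269 = 6706
26th: 6706 + 269 = 6975
27th: 6975 + 269 = 7244
28th: 7244 + 269 = 7513
29th: 7513 + 269 = 7782
30th: 7782 + 269 = 8051
31st: 8051 + 269 = 8320

4554, 4823, 5092, 5361, 5630, 5899, 6168, 6437, 6706, 6975, 7244, 7513, 7782, 8051, 8320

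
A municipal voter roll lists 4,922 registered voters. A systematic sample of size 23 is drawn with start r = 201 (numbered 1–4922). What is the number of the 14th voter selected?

k = 4922/23 = 214
14th selection = r + (14−1)·k = 201 + 13×214 = 201 + 2782 = 2983

2983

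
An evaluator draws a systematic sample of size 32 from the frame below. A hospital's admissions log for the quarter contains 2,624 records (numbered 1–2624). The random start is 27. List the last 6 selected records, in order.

k = N/n = 2624/32 = 82
27th selection = 27 + 26×82 = 2159
28th: 2159 + 82 = 2241
29th: 2241 + 82 = 2323
30th: 2323 + 82 = 2405
31st: 2405 + 82 = 2487
32nd: 2487 + 82 = 2569

2159, 2241, 2323, 2405, 2487, 2569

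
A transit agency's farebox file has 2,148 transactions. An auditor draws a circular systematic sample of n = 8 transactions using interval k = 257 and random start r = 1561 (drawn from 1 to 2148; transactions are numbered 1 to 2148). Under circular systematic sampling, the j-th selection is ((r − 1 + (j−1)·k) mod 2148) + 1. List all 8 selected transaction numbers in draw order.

1561, 1818, 2075, 184, 441, 698, 955, 1212

Selection 1: 1561
Selection 2: 1561 + 257 = 1818
Selection 3: 1818 + 257 = 2075
Selection 4: 2075 + 257 = 2332 → 2332 − 2148 = 184
Selection 5: 184 + 257 = 441
Selection 6: 441 + 257 = 698
Selection 7: 698 + 257 = 955
Selection 8: 955 + 257 = 1212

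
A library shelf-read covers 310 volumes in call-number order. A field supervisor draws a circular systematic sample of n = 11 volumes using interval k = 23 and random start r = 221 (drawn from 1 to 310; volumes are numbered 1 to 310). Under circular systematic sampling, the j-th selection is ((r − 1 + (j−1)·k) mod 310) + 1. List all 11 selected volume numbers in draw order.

Selection 1: 221
Selection 2: 221 + 23 = 244
Selection 3: 244 + 23 = 267
Selection 4: 267 + 23 = 290
Selection 5: 290 + 23 = 313 → 313 − 310 = 3
Selection 6: 3 + 23 = 26
Selection 7: 26 + 23 = 49
Selection 8: 49 + 23 = 72
Selection 9: 72 + 23 = 95
Selection 10: 95 + 23 = 118
Selection 11: 118 + 23 = 141

221, 244, 267, 290, 3, 26, 49, 72, 95, 118, 141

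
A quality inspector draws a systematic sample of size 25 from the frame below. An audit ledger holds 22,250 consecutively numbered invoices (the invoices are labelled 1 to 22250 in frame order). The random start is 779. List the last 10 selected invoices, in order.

k = N/n = 22250/25 = 890
16th selection = 779 + 15×890 = 14129
17th: 14129 + 890 = 15019
18th: 15019 + 890 = 15909
19th: 15909 + 890 = 16799
20th: 16799 + 890 = 17689
21st: 17689 + 890 = 18579
22nd: 18579 + 890 = 19469
23rd: 19469 + 890 = 20359
24th: 20359 + 890 = 21249
25th: 21249 + 890 = 22139

14129, 15019, 15909, 16799, 17689, 18579, 19469, 20359, 21249, 22139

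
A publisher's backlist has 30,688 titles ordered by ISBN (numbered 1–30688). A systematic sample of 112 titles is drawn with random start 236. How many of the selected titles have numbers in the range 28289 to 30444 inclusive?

8

k = 30688/112 = 274
First selection ≥ 28289: 236 + ⌈(28289−236)/274⌉·274 = 236 + 103×274 = 28458
Last selection ≤ 30444: 236 + ⌊(30444−236)/274⌋·274 = 236 + 110×274 = 30376
Count = 110 − 103 + 1 = 8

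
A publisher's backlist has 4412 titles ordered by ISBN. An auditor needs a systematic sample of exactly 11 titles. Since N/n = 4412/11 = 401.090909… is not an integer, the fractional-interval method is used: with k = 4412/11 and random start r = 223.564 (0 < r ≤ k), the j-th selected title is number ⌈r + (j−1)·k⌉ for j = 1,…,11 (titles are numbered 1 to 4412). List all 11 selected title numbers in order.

224, 625, 1026, 1427, 1828, 2230, 2631, 3032, 3433, 3834, 4235

j=1: r + 0k = 223.564 → ⌈·⌉ = 224
j=2: r + 1k = 624.654909… → ⌈·⌉ = 625
j=3: r + 2k = 1025.745818… → ⌈·⌉ = 1026
j=4: r + 3k = 1426.836727… → ⌈·⌉ = 1427
j=5: r + 4k = 1827.927636… → ⌈·⌉ = 1828
j=6: r + 5k = 2229.018545… → ⌈·⌉ = 2230
j=7: r + 6k = 2630.109454… → ⌈·⌉ = 2631
j=8: r + 7k = 3031.200363… → ⌈·⌉ = 3032
j=9: r + 8k = 3432.291272… → ⌈·⌉ = 3433
j=10: r + 9k = 3833.382181… → ⌈·⌉ = 3834
j=11: r + 10k = 4234.473090… → ⌈·⌉ = 4235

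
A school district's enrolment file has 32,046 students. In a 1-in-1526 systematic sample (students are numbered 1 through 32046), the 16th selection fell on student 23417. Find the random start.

527

k = 1526
r = 23417 − (16−1)×1526 = 23417 − 22890 = 527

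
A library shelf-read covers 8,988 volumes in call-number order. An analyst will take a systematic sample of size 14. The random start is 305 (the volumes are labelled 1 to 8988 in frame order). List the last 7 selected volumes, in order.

k = N/n = 8988/14 = 642
8th selection = 305 + 7×642 = 4799
9th: 4799 + 642 = 5441
10th: 5441 + 642 = 6083
11th: 6083 + 642 = 6725
12th: 6725 + 642 = 7367
13th: 7367 + 642 = 8009
14th: 8009 + 642 = 8651

4799, 5441, 6083, 6725, 7367, 8009, 8651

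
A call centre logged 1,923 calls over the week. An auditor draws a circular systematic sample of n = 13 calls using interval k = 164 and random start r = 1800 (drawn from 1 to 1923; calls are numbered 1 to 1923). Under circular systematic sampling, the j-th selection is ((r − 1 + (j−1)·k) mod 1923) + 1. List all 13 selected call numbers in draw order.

Selection 1: 1800
Selection 2: 1800 + 164 = 1964 → 1964 − 1923 = 41
Selection 3: 41 + 164 = 205
Selection 4: 205 + 164 = 369
Selection 5: 369 + 164 = 533
Selection 6: 533 + 164 = 697
Selection 7: 697 + 164 = 861
Selection 8: 861 + 164 = 1025
Selection 9: 1025 + 164 = 1189
Selection 10: 1189 + 164 = 1353
Selection 11: 1353 + 164 = 1517
Selection 12: 1517 + 164 = 1681
Selection 13: 1681 + 164 = 1845

1800, 41, 205, 369, 533, 697, 861, 1025, 1189, 1353, 1517, 1681, 1845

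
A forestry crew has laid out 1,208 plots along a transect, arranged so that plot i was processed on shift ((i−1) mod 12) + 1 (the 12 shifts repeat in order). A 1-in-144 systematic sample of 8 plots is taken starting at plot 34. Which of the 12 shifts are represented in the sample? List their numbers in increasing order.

10

Consecutive selections differ by k = 144, so their shift numbers differ by 144 mod 12 = 0.
gcd(144, 12) = 12, so the sample visits 12/12 = 1 distinct residues mod 12.
Start 34 is shift 10; the shifts hit are 10.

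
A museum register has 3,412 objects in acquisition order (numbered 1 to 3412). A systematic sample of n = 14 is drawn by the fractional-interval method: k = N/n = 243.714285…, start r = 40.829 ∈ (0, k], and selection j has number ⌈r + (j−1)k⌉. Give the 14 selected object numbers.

41, 285, 529, 772, 1016, 1260, 1504, 1747, 1991, 2235, 2478, 2722, 2966, 3210

j=1: r + 0k = 40.829 → ⌈·⌉ = 41
j=2: r + 1k = 284.543285… → ⌈·⌉ = 285
j=3: r + 2k = 528.257571… → ⌈·⌉ = 529
j=4: r + 3k = 771.971857… → ⌈·⌉ = 772
j=5: r + 4k = 1015.686142… → ⌈·⌉ = 1016
j=6: r + 5k = 1259.400428… → ⌈·⌉ = 1260
j=7: r + 6k = 1503.114714… → ⌈·⌉ = 1504
j=8: r + 7k = 1746.829 → ⌈·⌉ = 1747
j=9: r + 8k = 1990.543285… → ⌈·⌉ = 1991
j=10: r + 9k = 2234.257571… → ⌈·⌉ = 2235
j=11: r + 10k = 2477.971857… → ⌈·⌉ = 2478
j=12: r + 11k = 2721.686142… → ⌈·⌉ = 2722
j=13: r + 12k = 2965.400428… → ⌈·⌉ = 2966
j=14: r + 13k = 3209.114714… → ⌈·⌉ = 3210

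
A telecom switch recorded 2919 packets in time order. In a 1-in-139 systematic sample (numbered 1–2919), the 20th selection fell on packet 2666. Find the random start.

k = 139
r = 2666 − (20−1)×139 = 2666 − 2641 = 25

25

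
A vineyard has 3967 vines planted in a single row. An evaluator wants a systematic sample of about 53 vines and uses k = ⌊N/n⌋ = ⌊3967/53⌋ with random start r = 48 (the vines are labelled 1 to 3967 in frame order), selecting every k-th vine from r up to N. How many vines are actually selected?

53

k = ⌊3967/53⌋ = 74
Achieved size = ⌊(3967 − 48)/74⌋ + 1 = ⌊3919/74⌋ + 1 = 52 + 1 = 53
(last selection: 48 + 52×74 = 3896 ≤ 3967; next would be 3970 > 3967)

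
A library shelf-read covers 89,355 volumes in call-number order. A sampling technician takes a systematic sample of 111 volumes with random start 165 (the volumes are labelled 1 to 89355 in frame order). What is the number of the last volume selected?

88715

k = 89355/111 = 805
111th selection = r + (111−1)·k = 165 + 110×805 = 165 + 88550 = 88715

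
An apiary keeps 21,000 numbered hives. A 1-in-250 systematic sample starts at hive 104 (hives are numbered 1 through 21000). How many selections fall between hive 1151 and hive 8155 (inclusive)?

k = 250
First selection ≥ 1151: 104 + ⌈(1151−104)/250⌉·250 = 104 + 5×250 = 1354
Last selection ≤ 8155: 104 + ⌊(8155−104)/250⌋·250 = 104 + 32×250 = 8104
Count = 32 − 5 + 1 = 28

28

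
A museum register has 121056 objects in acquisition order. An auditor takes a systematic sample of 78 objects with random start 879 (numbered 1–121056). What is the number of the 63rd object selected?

k = 121056/78 = 1552
63rd selection = r + (63−1)·k = 879 + 62×1552 = 879 + 96224 = 97103

97103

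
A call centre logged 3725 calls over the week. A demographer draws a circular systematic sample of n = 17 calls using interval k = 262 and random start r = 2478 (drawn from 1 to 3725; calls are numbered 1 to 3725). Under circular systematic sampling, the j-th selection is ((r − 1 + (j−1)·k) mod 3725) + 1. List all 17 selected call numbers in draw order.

Selection 1: 2478
Selection 2: 2478 + 262 = 2740
Selection 3: 2740 + 262 = 3002
Selection 4: 3002 + 262 = 3264
Selection 5: 3264 + 262 = 3526
Selection 6: 3526 + 262 = 3788 → 3788 − 3725 = 63
Selection 7: 63 + 262 = 325
Selection 8: 325 + 262 = 587
Selection 9: 587 + 262 = 849
Selection 10: 849 + 262 = 1111
Selection 11: 1111 + 262 = 1373
Selection 12: 1373 + 262 = 1635
Selection 13: 1635 + 262 = 1897
Selection 14: 1897 + 262 = 2159
Selection 15: 2159 + 262 = 2421
Selection 16: 2421 + 262 = 2683
Selection 17: 2683 + 262 = 2945

2478, 2740, 3002, 3264, 3526, 63, 325, 587, 849, 1111, 1373, 1635, 1897, 2159, 2421, 2683, 2945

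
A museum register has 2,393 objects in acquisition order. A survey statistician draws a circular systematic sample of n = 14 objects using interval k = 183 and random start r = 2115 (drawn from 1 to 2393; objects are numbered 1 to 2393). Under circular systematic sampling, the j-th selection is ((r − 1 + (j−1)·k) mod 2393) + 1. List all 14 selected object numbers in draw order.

Selection 1: 2115
Selection 2: 2115 + 183 = 2298
Selection 3: 2298 + 183 = 2481 → 2481 − 2393 = 88
Selection 4: 88 + 183 = 271
Selection 5: 271 + 183 = 454
Selection 6: 454 + 183 = 637
Selection 7: 637 + 183 = 820
Selection 8: 820 + 183 = 1003
Selection 9: 1003 + 183 = 1186
Selection 10: 1186 + 183 = 1369
Selection 11: 1369 + 183 = 1552
Selection 12: 1552 + 183 = 1735
Selection 13: 1735 + 183 = 1918
Selection 14: 1918 + 183 = 2101

2115, 2298, 88, 271, 454, 637, 820, 1003, 1186, 1369, 1552, 1735, 1918, 2101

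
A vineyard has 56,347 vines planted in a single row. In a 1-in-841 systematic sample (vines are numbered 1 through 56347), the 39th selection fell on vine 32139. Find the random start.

k = 841
r = 32139 − (39−1)×841 = 32139 − 31958 = 181

181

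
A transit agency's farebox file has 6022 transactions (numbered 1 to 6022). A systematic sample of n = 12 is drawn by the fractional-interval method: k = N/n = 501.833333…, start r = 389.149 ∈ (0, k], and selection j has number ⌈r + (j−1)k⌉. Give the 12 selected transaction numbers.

390, 891, 1393, 1895, 2397, 2899, 3401, 3902, 4404, 4906, 5408, 5910

j=1: r + 0k = 389.149 → ⌈·⌉ = 390
j=2: r + 1k = 890.982333… → ⌈·⌉ = 891
j=3: r + 2k = 1392.815666… → ⌈·⌉ = 1393
j=4: r + 3k = 1894.649 → ⌈·⌉ = 1895
j=5: r + 4k = 2396.482333… → ⌈·⌉ = 2397
j=6: r + 5k = 2898.315666… → ⌈·⌉ = 2899
j=7: r + 6k = 3400.149 → ⌈·⌉ = 3401
j=8: r + 7k = 3901.982333… → ⌈·⌉ = 3902
j=9: r + 8k = 4403.815666… → ⌈·⌉ = 4404
j=10: r + 9k = 4905.649 → ⌈·⌉ = 4906
j=11: r + 10k = 5407.482333… → ⌈·⌉ = 5408
j=12: r + 11k = 5909.315666… → ⌈·⌉ = 5910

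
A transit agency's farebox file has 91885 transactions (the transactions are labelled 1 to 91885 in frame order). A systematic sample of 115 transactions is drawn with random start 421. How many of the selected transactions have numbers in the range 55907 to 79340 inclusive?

29

k = 91885/115 = 799
First selection ≥ 55907: 421 + ⌈(55907−421)/799⌉·799 = 421 + 70×799 = 56351
Last selection ≤ 79340: 421 + ⌊(79340−421)/799⌋·799 = 421 + 98×799 = 78723
Count = 98 − 70 + 1 = 29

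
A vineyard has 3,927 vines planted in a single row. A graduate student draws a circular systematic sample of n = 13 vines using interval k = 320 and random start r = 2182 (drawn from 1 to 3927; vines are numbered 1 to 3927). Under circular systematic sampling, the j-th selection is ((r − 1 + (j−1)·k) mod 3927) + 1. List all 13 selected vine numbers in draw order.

2182, 2502, 2822, 3142, 3462, 3782, 175, 495, 815, 1135, 1455, 1775, 2095

Selection 1: 2182
Selection 2: 2182 + 320 = 2502
Selection 3: 2502 + 320 = 2822
Selection 4: 2822 + 320 = 3142
Selection 5: 3142 + 320 = 3462
Selection 6: 3462 + 320 = 3782
Selection 7: 3782 + 320 = 4102 → 4102 − 3927 = 175
Selection 8: 175 + 320 = 495
Selection 9: 495 + 320 = 815
Selection 10: 815 + 320 = 1135
Selection 11: 1135 + 320 = 1455
Selection 12: 1455 + 320 = 1775
Selection 13: 1775 + 320 = 2095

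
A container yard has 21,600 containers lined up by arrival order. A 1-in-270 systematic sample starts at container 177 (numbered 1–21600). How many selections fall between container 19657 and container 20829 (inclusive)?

k = 270
First selection ≥ 19657: 177 + ⌈(19657−177)/270⌉·270 = 177 + 73×270 = 19887
Last selection ≤ 20829: 177 + ⌊(20829−177)/270⌋·270 = 177 + 76×270 = 20697
Count = 76 − 73 + 1 = 4

4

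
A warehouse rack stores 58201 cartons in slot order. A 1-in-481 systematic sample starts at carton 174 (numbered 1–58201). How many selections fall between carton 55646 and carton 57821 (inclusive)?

k = 481
First selection ≥ 55646: 174 + ⌈(55646−174)/481⌉·481 = 174 + 116×481 = 55970
Last selection ≤ 57821: 174 + ⌊(57821−174)/481⌋·481 = 174 + 119×481 = 57413
Count = 119 − 116 + 1 = 4

4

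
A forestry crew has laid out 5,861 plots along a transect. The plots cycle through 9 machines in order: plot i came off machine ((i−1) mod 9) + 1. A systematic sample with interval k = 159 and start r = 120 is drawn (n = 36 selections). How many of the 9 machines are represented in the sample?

3

Consecutive selections differ by k = 159, so their machine numbers differ by 159 mod 9 = 6.
gcd(159, 9) = 3, so the sample visits 9/3 = 3 distinct residues mod 9.
Start 120 is machine 3; the machines hit are 3, 6, 9.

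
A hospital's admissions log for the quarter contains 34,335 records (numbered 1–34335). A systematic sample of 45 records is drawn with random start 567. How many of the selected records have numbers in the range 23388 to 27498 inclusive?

6

k = 34335/45 = 763
First selection ≥ 23388: 567 + ⌈(23388−567)/763⌉·763 = 567 + 30×763 = 23457
Last selection ≤ 27498: 567 + ⌊(27498−567)/763⌋·763 = 567 + 35×763 = 27272
Count = 35 − 30 + 1 = 6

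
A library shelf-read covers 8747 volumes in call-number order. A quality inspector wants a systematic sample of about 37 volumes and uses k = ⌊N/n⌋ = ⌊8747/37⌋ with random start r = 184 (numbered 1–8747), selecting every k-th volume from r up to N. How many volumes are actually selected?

37

k = ⌊8747/37⌋ = 236
Achieved size = ⌊(8747 − 184)/236⌋ + 1 = ⌊8563/236⌋ + 1 = 36 + 1 = 37
(last selection: 184 + 36×236 = 8680 ≤ 8747; next would be 8916 > 8747)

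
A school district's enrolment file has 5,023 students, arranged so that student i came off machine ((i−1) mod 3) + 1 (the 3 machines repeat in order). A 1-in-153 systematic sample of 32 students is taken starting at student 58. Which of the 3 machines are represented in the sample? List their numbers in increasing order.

Consecutive selections differ by k = 153, so their machine numbers differ by 153 mod 3 = 0.
gcd(153, 3) = 3, so the sample visits 3/3 = 1 distinct residues mod 3.
Start 58 is machine 1; the machines hit are 1.

1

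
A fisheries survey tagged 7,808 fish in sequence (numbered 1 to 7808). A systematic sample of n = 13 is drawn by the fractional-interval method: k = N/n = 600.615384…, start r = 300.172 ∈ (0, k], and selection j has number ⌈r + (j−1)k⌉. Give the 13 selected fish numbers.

301, 901, 1502, 2103, 2703, 3304, 3904, 4505, 5106, 5706, 6307, 6907, 7508

j=1: r + 0k = 300.172 → ⌈·⌉ = 301
j=2: r + 1k = 900.787384… → ⌈·⌉ = 901
j=3: r + 2k = 1501.402769… → ⌈·⌉ = 1502
j=4: r + 3k = 2102.018153… → ⌈·⌉ = 2103
j=5: r + 4k = 2702.633538… → ⌈·⌉ = 2703
j=6: r + 5k = 3303.248923… → ⌈·⌉ = 3304
j=7: r + 6k = 3903.864307… → ⌈·⌉ = 3904
j=8: r + 7k = 4504.479692… → ⌈·⌉ = 4505
j=9: r + 8k = 5105.095076… → ⌈·⌉ = 5106
j=10: r + 9k = 5705.710461… → ⌈·⌉ = 5706
j=11: r + 10k = 6306.325846… → ⌈·⌉ = 6307
j=12: r + 11k = 6906.941230… → ⌈·⌉ = 6907
j=13: r + 12k = 7507.556615… → ⌈·⌉ = 7508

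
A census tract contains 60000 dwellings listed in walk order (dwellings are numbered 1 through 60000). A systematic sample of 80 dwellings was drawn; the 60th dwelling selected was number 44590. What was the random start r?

k = 60000/80 = 750
r = 44590 − (60−1)×750 = 44590 − 44250 = 340

340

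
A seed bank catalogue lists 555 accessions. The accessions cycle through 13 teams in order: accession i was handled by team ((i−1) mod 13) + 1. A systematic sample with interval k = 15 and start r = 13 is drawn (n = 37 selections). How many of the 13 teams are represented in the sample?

13

Consecutive selections differ by k = 15, so their team numbers differ by 15 mod 13 = 2.
gcd(15, 13) = 1, so the sample visits 13/1 = 13 distinct residues mod 13.
Start 13 is team 13; the teams hit are 1, 2, 3, 4, 5, 6, 7, 8, 9, 10, 11, 12, 13.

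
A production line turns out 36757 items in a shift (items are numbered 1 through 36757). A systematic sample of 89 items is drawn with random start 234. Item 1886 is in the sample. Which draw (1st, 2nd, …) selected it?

k = 36757/89 = 413
position = (1886 − 234)/413 + 1 = 1652/413 + 1 = 4 + 1 = 5

5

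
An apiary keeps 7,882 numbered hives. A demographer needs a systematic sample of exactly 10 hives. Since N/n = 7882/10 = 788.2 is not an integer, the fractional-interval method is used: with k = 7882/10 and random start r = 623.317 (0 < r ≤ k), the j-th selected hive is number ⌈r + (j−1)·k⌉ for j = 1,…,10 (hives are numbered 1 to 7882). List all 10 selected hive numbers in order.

624, 1412, 2200, 2988, 3777, 4565, 5353, 6141, 6929, 7718

j=1: r + 0k = 623.317 → ⌈·⌉ = 624
j=2: r + 1k = 1411.517 → ⌈·⌉ = 1412
j=3: r + 2k = 2199.717 → ⌈·⌉ = 2200
j=4: r + 3k = 2987.917 → ⌈·⌉ = 2988
j=5: r + 4k = 3776.117 → ⌈·⌉ = 3777
j=6: r + 5k = 4564.317 → ⌈·⌉ = 4565
j=7: r + 6k = 5352.517 → ⌈·⌉ = 5353
j=8: r + 7k = 6140.717 → ⌈·⌉ = 6141
j=9: r + 8k = 6928.917 → ⌈·⌉ = 6929
j=10: r + 9k = 7717.117 → ⌈·⌉ = 7718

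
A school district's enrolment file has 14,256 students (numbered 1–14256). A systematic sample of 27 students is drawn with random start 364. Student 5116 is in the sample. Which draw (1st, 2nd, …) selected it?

k = 14256/27 = 528
position = (5116 − 364)/528 + 1 = 4752/528 + 1 = 9 + 1 = 10

10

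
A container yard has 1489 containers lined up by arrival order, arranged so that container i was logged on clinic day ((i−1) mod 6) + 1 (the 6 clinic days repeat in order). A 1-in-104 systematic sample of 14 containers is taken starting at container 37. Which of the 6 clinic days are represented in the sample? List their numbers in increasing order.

Consecutive selections differ by k = 104, so their clinic day numbers differ by 104 mod 6 = 2.
gcd(104, 6) = 2, so the sample visits 6/2 = 3 distinct residues mod 6.
Start 37 is clinic day 1; the clinic days hit are 1, 3, 5.

1, 3, 5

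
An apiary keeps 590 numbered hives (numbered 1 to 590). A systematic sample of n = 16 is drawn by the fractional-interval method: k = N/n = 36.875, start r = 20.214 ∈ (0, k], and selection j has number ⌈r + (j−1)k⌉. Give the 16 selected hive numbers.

21, 58, 94, 131, 168, 205, 242, 279, 316, 353, 389, 426, 463, 500, 537, 574

j=1: r + 0k = 20.214 → ⌈·⌉ = 21
j=2: r + 1k = 57.089 → ⌈·⌉ = 58
j=3: r + 2k = 93.964 → ⌈·⌉ = 94
j=4: r + 3k = 130.839 → ⌈·⌉ = 131
j=5: r + 4k = 167.714 → ⌈·⌉ = 168
j=6: r + 5k = 204.589 → ⌈·⌉ = 205
j=7: r + 6k = 241.464 → ⌈·⌉ = 242
j=8: r + 7k = 278.339 → ⌈·⌉ = 279
j=9: r + 8k = 315.214 → ⌈·⌉ = 316
j=10: r + 9k = 352.089 → ⌈·⌉ = 353
j=11: r + 10k = 388.964 → ⌈·⌉ = 389
j=12: r + 11k = 425.839 → ⌈·⌉ = 426
j=13: r + 12k = 462.714 → ⌈·⌉ = 463
j=14: r + 13k = 499.589 → ⌈·⌉ = 500
j=15: r + 14k = 536.464 → ⌈·⌉ = 537
j=16: r + 15k = 573.339 → ⌈·⌉ = 574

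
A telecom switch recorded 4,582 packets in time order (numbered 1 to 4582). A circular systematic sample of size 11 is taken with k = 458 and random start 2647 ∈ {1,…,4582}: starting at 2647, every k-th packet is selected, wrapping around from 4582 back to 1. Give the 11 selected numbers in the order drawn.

2647, 3105, 3563, 4021, 4479, 355, 813, 1271, 1729, 2187, 2645

Selection 1: 2647
Selection 2: 2647 + 458 = 3105
Selection 3: 3105 + 458 = 3563
Selection 4: 3563 + 458 = 4021
Selection 5: 4021 + 458 = 4479
Selection 6: 4479 + 458 = 4937 → 4937 − 4582 = 355
Selection 7: 355 + 458 = 813
Selection 8: 813 + 458 = 1271
Selection 9: 1271 + 458 = 1729
Selection 10: 1729 + 458 = 2187
Selection 11: 2187 + 458 = 2645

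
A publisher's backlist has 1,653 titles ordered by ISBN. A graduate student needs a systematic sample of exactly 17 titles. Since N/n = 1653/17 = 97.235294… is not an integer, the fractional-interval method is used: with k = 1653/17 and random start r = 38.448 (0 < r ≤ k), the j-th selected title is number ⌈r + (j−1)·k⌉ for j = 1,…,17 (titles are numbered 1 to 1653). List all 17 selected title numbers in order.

39, 136, 233, 331, 428, 525, 622, 720, 817, 914, 1011, 1109, 1206, 1303, 1400, 1497, 1595

j=1: r + 0k = 38.448 → ⌈·⌉ = 39
j=2: r + 1k = 135.683294… → ⌈·⌉ = 136
j=3: r + 2k = 232.918588… → ⌈·⌉ = 233
j=4: r + 3k = 330.153882… → ⌈·⌉ = 331
j=5: r + 4k = 427.389176… → ⌈·⌉ = 428
j=6: r + 5k = 524.624470… → ⌈·⌉ = 525
j=7: r + 6k = 621.859764… → ⌈·⌉ = 622
j=8: r + 7k = 719.095058… → ⌈·⌉ = 720
j=9: r + 8k = 816.330352… → ⌈·⌉ = 817
j=10: r + 9k = 913.565647… → ⌈·⌉ = 914
j=11: r + 10k = 1010.800941… → ⌈·⌉ = 1011
j=12: r + 11k = 1108.036235… → ⌈·⌉ = 1109
j=13: r + 12k = 1205.271529… → ⌈·⌉ = 1206
j=14: r + 13k = 1302.506823… → ⌈·⌉ = 1303
j=15: r + 14k = 1399.742117… → ⌈·⌉ = 1400
j=16: r + 15k = 1496.977411… → ⌈·⌉ = 1497
j=17: r + 16k = 1594.212705… → ⌈·⌉ = 1595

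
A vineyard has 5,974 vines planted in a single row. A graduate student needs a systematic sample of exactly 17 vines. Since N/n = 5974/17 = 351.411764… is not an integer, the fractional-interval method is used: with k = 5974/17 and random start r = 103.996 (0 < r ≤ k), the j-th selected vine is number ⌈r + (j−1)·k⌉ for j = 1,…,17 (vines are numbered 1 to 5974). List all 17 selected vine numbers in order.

104, 456, 807, 1159, 1510, 1862, 2213, 2564, 2916, 3267, 3619, 3970, 4321, 4673, 5024, 5376, 5727

j=1: r + 0k = 103.996 → ⌈·⌉ = 104
j=2: r + 1k = 455.407764… → ⌈·⌉ = 456
j=3: r + 2k = 806.819529… → ⌈·⌉ = 807
j=4: r + 3k = 1158.231294… → ⌈·⌉ = 1159
j=5: r + 4k = 1509.643058… → ⌈·⌉ = 1510
j=6: r + 5k = 1861.054823… → ⌈·⌉ = 1862
j=7: r + 6k = 2212.466588… → ⌈·⌉ = 2213
j=8: r + 7k = 2563.878352… → ⌈·⌉ = 2564
j=9: r + 8k = 2915.290117… → ⌈·⌉ = 2916
j=10: r + 9k = 3266.701882… → ⌈·⌉ = 3267
j=11: r + 10k = 3618.113647… → ⌈·⌉ = 3619
j=12: r + 11k = 3969.525411… → ⌈·⌉ = 3970
j=13: r + 12k = 4320.937176… → ⌈·⌉ = 4321
j=14: r + 13k = 4672.348941… → ⌈·⌉ = 4673
j=15: r + 14k = 5023.760705… → ⌈·⌉ = 5024
j=16: r + 15k = 5375.172470… → ⌈·⌉ = 5376
j=17: r + 16k = 5726.584235… → ⌈·⌉ = 5727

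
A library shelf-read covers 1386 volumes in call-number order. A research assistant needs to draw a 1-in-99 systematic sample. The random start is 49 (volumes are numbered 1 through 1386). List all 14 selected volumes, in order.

volume 1: 49
volume 2: 49 + 99 = 148
volume 3: 148 + 99 = 247
volume 4: 247 + 99 = 346
volume 5: 346 + 99 = 445
volume 6: 445 + 99 = 544
volume 7: 544 + 99 = 643
volume 8: 643 + 99 = 742
volume 9: 742 + 99 = 841
volume 10: 841 + 99 = 940
volume 11: 940 + 99 = 1039
volume 12: 1039 + 99 = 1138
volume 13: 1138 + 99 = 1237
volume 14: 1237 + 99 = 1336

49, 148, 247, 346, 445, 544, 643, 742, 841, 940, 1039, 1138, 1237, 1336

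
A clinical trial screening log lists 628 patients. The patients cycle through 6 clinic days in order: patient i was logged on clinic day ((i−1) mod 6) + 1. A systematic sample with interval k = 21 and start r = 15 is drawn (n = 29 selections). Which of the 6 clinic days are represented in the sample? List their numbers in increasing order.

3, 6

Consecutive selections differ by k = 21, so their clinic day numbers differ by 21 mod 6 = 3.
gcd(21, 6) = 3, so the sample visits 6/3 = 2 distinct residues mod 6.
Start 15 is clinic day 3; the clinic days hit are 3, 6.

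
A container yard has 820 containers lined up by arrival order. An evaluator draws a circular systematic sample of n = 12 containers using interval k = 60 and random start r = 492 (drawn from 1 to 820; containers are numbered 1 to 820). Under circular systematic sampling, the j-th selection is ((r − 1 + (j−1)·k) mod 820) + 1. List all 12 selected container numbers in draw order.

Selection 1: 492
Selection 2: 492 + 60 = 552
Selection 3: 552 + 60 = 612
Selection 4: 612 + 60 = 672
Selection 5: 672 + 60 = 732
Selection 6: 732 + 60 = 792
Selection 7: 792 + 60 = 852 → 852 − 820 = 32
Selection 8: 32 + 60 = 92
Selection 9: 92 + 60 = 152
Selection 10: 152 + 60 = 212
Selection 11: 212 + 60 = 272
Selection 12: 272 + 60 = 332

492, 552, 612, 672, 732, 792, 32, 92, 152, 212, 272, 332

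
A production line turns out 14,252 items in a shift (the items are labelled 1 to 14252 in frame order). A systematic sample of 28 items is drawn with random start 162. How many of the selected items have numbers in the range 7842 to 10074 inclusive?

4

k = 14252/28 = 509
First selection ≥ 7842: 162 + ⌈(7842−162)/509⌉·509 = 162 + 16×509 = 8306
Last selection ≤ 10074: 162 + ⌊(10074−162)/509⌋·509 = 162 + 19×509 = 9833
Count = 19 − 16 + 1 = 4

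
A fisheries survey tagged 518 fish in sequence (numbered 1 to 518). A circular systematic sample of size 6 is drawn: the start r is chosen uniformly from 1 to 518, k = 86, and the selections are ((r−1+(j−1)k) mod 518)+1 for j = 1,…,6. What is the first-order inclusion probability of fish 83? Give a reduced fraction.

For each position j, as r ranges over 1…518 the j-th selection hits every fish exactly once, so fish 83 is selected for exactly 6 of the 518 starts.
Inclusion probability = 6/518 = 3/259.

3/259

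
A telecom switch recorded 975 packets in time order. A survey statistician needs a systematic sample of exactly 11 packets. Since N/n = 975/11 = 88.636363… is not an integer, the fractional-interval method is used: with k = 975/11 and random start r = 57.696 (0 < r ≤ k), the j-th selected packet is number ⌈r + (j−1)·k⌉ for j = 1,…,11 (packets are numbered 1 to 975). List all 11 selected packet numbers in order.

j=1: r + 0k = 57.696 → ⌈·⌉ = 58
j=2: r + 1k = 146.332363… → ⌈·⌉ = 147
j=3: r + 2k = 234.968727… → ⌈·⌉ = 235
j=4: r + 3k = 323.605090… → ⌈·⌉ = 324
j=5: r + 4k = 412.241454… → ⌈·⌉ = 413
j=6: r + 5k = 500.877818… → ⌈·⌉ = 501
j=7: r + 6k = 589.514181… → ⌈·⌉ = 590
j=8: r + 7k = 678.150545… → ⌈·⌉ = 679
j=9: r + 8k = 766.786909… → ⌈·⌉ = 767
j=10: r + 9k = 855.423272… → ⌈·⌉ = 856
j=11: r + 10k = 944.059636… → ⌈·⌉ = 945

58, 147, 235, 324, 413, 501, 590, 679, 767, 856, 945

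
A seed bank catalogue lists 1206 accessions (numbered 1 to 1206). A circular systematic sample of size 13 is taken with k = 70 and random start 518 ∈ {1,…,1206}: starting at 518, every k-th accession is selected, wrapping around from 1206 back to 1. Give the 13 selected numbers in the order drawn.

Selection 1: 518
Selection 2: 518 + 70 = 588
Selection 3: 588 + 70 = 658
Selection 4: 658 + 70 = 728
Selection 5: 728 + 70 = 798
Selection 6: 798 + 70 = 868
Selection 7: 868 + 70 = 938
Selection 8: 938 + 70 = 1008
Selection 9: 1008 + 70 = 1078
Selection 10: 1078 + 70 = 1148
Selection 11: 1148 + 70 = 1218 → 1218 − 1206 = 12
Selection 12: 12 + 70 = 82
Selection 13: 82 + 70 = 152

518, 588, 658, 728, 798, 868, 938, 1008, 1078, 1148, 12, 82, 152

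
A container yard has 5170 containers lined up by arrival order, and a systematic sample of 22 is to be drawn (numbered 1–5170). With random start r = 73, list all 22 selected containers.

73, 308, 543, 778, 1013, 1248, 1483, 1718, 1953, 2188, 2423, 2658, 2893, 3128, 3363, 3598, 3833, 4068, 4303, 4538, 4773, 5008

k = N/n = 5170/22 = 235
container 1: 73
container 2: 73 + 235 = 308
container 3: 308 + 235 = 543
container 4: 543 + 235 = 778
container 5: 778 + 235 = 1013
container 6: 1013 + 235 = 1248
container 7: 1248 + 235 = 1483
container 8: 1483 + 235 = 1718
container 9: 1718 + 235 = 1953
container 10: 1953 + 235 = 2188
container 11: 2188 + 235 = 2423
container 12: 2423 + 235 = 2658
container 13: 2658 + 235 = 2893
container 14: 2893 + 235 = 3128
container 15: 3128 + 235 = 3363
container 16: 3363 + 235 = 3598
container 17: 3598 + 235 = 3833
container 18: 3833 + 235 = 4068
container 19: 4068 + 235 = 4303
container 20: 4303 + 235 = 4538
container 21: 4538 + 235 = 4773
container 22: 4773 + 235 = 5008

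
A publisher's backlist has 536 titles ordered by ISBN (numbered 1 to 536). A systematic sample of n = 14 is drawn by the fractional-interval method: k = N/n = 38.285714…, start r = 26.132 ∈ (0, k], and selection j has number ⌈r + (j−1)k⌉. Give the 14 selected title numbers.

j=1: r + 0k = 26.132 → ⌈·⌉ = 27
j=2: r + 1k = 64.417714… → ⌈·⌉ = 65
j=3: r + 2k = 102.703428… → ⌈·⌉ = 103
j=4: r + 3k = 140.989142… → ⌈·⌉ = 141
j=5: r + 4k = 179.274857… → ⌈·⌉ = 180
j=6: r + 5k = 217.560571… → ⌈·⌉ = 218
j=7: r + 6k = 255.846285… → ⌈·⌉ = 256
j=8: r + 7k = 294.132 → ⌈·⌉ = 295
j=9: r + 8k = 332.417714… → ⌈·⌉ = 333
j=10: r + 9k = 370.703428… → ⌈·⌉ = 371
j=11: r + 10k = 408.989142… → ⌈·⌉ = 409
j=12: r + 11k = 447.274857… → ⌈·⌉ = 448
j=13: r + 12k = 485.560571… → ⌈·⌉ = 486
j=14: r + 13k = 523.846285… → ⌈·⌉ = 524

27, 65, 103, 141, 180, 218, 256, 295, 333, 371, 409, 448, 486, 524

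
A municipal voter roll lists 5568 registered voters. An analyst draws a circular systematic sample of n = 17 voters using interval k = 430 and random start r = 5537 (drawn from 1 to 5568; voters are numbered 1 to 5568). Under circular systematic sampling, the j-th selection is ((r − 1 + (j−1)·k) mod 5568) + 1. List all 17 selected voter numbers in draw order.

5537, 399, 829, 1259, 1689, 2119, 2549, 2979, 3409, 3839, 4269, 4699, 5129, 5559, 421, 851, 1281

Selection 1: 5537
Selection 2: 5537 + 430 = 5967 → 5967 − 5568 = 399
Selection 3: 399 + 430 = 829
Selection 4: 829 + 430 = 1259
Selection 5: 1259 + 430 = 1689
Selection 6: 1689 + 430 = 2119
Selection 7: 2119 + 430 = 2549
Selection 8: 2549 + 430 = 2979
Selection 9: 2979 + 430 = 3409
Selection 10: 3409 + 430 = 3839
Selection 11: 3839 + 430 = 4269
Selection 12: 4269 + 430 = 4699
Selection 13: 4699 + 430 = 5129
Selection 14: 5129 + 430 = 5559
Selection 15: 5559 + 430 = 5989 → 5989 − 5568 = 421
Selection 16: 421 + 430 = 851
Selection 17: 851 + 430 = 1281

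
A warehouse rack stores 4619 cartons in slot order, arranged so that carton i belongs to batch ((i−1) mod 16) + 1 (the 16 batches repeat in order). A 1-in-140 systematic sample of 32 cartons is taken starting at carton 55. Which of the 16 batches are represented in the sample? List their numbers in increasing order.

Consecutive selections differ by k = 140, so their batch numbers differ by 140 mod 16 = 12.
gcd(140, 16) = 4, so the sample visits 16/4 = 4 distinct residues mod 16.
Start 55 is batch 7; the batches hit are 3, 7, 11, 15.

3, 7, 11, 15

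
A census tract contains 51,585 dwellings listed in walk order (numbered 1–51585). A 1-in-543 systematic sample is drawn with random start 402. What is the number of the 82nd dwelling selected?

k = 543
82nd selection = r + (82−1)·k = 402 + 81×543 = 402 + 43983 = 44385

44385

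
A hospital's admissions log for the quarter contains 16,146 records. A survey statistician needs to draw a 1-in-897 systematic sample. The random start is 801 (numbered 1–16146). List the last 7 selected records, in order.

10668, 11565, 12462, 13359, 14256, 15153, 16050

12th selection = 801 + 11×897 = 10668
13th: 10668 + 897 = 11565
14th: 11565 + 897 = 12462
15th: 12462 + 897 = 13359
16th: 13359 + 897 = 14256
17th: 14256 + 897 = 15153
18th: 15153 + 897 = 16050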